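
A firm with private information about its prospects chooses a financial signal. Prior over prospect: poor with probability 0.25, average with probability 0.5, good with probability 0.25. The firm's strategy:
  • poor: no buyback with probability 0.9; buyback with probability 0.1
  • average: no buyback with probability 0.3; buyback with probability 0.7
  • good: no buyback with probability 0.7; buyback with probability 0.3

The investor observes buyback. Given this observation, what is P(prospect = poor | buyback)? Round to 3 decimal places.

P(buyback) = 0.25·0.1 + 0.5·0.7 + 0.25·0.3 = 0.45
P(poor | buyback) = (0.25·0.1) / 0.45 = 0.025 / 0.45 = 0.0555556

0.056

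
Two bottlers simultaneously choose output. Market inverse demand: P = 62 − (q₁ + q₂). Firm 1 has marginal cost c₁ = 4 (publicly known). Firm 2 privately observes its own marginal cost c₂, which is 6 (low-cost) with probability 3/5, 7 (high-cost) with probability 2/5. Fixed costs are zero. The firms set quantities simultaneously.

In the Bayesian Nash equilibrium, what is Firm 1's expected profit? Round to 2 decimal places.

405.35

Firm 2 with cost c maximizes (62 − (q₁+q₂) − c)·q₂, giving q₂(c) = (62 − c − q₁)/2.
E[c₂] = 3/5·6 + 2/5·7 = 6.4
Firm 1's FOC against E[q₂] yields q₁ = (62 − 2·4 + E[c₂])/3 = (62 − 8 + 6.4)/3 = 20.1333.
E[P] = 62 − (q₁ + E[q₂]) = 24.1333; Firm 1's expected profit = (E[P] − 4)·q₁ = (24.1333 − 4)·20.1333 = 405.351.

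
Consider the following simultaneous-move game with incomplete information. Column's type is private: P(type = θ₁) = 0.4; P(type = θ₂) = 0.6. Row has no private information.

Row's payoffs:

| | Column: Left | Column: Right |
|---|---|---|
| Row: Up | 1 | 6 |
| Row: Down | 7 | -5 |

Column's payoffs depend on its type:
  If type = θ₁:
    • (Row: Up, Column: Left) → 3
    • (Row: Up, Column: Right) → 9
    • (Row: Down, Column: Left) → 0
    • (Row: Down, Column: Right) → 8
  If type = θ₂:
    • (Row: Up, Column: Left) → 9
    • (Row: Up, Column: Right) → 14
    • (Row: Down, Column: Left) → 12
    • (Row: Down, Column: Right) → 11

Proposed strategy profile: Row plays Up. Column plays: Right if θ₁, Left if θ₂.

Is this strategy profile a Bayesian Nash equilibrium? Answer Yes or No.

No

A profile is a BNE iff every type of every player is best-responding given beliefs about the other side.
Row plays Up: E[Up] = 0.4·(6) + 0.6·(1) = 3; E[Down] = 2.2. Best-responding. ✓
Column (type θ₁), facing Up: Left gives 3, Right gives 9. Proposed Right is best. ✓
Column (type θ₂), facing Up: Left gives 9, Right gives 14. Proposed Left is not best — profitable deviation exists. ✗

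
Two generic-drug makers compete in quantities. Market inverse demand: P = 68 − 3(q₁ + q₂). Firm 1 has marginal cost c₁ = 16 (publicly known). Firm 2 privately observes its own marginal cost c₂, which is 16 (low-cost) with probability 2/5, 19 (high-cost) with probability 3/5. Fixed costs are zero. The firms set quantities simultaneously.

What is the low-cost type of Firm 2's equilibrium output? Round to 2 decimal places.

5.68

Type-c best response for Firm 2: q₂(c) = (68 − c)/6 − q₁/2.
Firm 1 maximizes expected profit; its first-order condition is 68 − 6q₁ − 3E[q₂] − 16 = 0.
Substituting E[q₂] and solving: E[c₂] = 17.8, so q₁ = (68 − 2·16 + 17.8)/9 = 5.97778.
q₂(low-cost) = (68 − 16 − 3·5.97778)/6 = 5.67778.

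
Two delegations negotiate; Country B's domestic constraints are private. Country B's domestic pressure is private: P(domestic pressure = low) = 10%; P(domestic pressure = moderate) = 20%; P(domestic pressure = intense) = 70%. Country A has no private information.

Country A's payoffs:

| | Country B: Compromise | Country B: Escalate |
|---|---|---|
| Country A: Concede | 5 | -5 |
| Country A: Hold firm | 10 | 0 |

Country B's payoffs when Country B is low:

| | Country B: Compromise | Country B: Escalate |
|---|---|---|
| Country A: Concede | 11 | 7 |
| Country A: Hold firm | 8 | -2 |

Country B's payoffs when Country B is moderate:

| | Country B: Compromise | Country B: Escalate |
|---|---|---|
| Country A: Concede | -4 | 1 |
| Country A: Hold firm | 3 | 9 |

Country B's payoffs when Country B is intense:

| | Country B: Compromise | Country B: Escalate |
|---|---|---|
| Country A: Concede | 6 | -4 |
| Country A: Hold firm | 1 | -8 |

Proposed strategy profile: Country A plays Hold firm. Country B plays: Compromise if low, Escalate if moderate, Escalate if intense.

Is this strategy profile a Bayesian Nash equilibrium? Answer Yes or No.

Country A plays Hold firm: E[Hold firm] = 0.1·(10) + 0.2·(0) + 0.7·(0) = 1; E[Concede] = -4. Best-responding. ✓
Country B (domestic pressure low), facing Hold firm: Compromise gives 8, Escalate gives -2. Proposed Compromise is best. ✓
Country B (domestic pressure moderate), facing Hold firm: Compromise gives 3, Escalate gives 9. Proposed Escalate is best. ✓
Country B (domestic pressure intense), facing Hold firm: Compromise gives 1, Escalate gives -8. Proposed Escalate is not best — profitable deviation exists. ✗

No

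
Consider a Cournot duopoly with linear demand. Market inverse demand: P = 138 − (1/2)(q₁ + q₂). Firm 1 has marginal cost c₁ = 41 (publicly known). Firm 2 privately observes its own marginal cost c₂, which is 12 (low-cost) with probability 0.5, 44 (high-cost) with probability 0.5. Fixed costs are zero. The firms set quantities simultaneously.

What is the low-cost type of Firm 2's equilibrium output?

98

Type-c best response for Firm 2: q₂(c) = (138 − c) − q₁/2.
Firm 1 maximizes expected profit; its first-order condition is 138 − q₁ − (1/2)E[q₂] − 41 = 0.
Substituting E[q₂] and solving: E[c₂] = 28, so q₁ = (138 − 2·41 + 28)/(3/2) = 56.
q₂(low-cost) = (138 − 12 − (1/2)·56) = 98.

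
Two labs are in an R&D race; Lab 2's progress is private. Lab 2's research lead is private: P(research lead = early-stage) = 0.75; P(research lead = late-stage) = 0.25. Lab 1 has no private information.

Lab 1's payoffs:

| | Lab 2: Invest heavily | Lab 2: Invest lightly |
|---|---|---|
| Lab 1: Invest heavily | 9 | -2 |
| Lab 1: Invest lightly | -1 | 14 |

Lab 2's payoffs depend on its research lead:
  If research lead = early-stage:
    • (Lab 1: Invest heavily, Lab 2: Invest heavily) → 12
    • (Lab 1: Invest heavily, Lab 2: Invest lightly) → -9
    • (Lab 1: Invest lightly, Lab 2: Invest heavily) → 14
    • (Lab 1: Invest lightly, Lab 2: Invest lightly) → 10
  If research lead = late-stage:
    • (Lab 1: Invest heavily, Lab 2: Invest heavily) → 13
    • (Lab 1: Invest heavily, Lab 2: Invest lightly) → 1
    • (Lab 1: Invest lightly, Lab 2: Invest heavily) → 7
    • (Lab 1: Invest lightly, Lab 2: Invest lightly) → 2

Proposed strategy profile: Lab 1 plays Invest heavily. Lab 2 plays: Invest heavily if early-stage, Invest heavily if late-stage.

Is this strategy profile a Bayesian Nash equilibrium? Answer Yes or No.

Lab 1 plays Invest heavily: E[Invest heavily] = 0.75·(9) + 0.25·(9) = 9; E[Invest lightly] = -1. Best-responding. ✓
Lab 2 (research lead early-stage), facing Invest heavily: Invest heavily gives 12, Invest lightly gives -9. Proposed Invest heavily is best. ✓
Lab 2 (research lead late-stage), facing Invest heavily: Invest heavily gives 13, Invest lightly gives 1. Proposed Invest heavily is best. ✓

Yes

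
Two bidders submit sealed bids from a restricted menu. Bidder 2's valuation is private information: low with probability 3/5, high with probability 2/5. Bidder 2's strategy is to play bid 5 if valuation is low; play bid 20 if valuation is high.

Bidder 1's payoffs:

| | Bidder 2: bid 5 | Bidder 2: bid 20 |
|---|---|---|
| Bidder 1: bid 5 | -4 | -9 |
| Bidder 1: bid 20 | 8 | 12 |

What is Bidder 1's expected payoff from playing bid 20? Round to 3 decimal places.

9.600

E[bid 20] = 3/5·8 + 2/5·12 = 24/5 + 24/5 = 48/5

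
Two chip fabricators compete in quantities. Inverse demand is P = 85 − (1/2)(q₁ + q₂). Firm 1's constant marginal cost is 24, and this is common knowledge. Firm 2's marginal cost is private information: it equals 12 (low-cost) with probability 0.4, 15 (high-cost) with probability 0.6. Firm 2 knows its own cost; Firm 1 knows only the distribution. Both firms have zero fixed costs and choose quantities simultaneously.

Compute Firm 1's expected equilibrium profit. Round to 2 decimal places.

573.48

Firm 2 with cost c maximizes (85 − (1/2)(q₁+q₂) − c)·q₂, giving q₂(c) = (85 − c − (1/2)q₁).
E[c₂] = 0.4·12 + 0.6·15 = 13.8
Firm 1's FOC against E[q₂] yields q₁ = (85 − 2·24 + E[c₂])/(3/2) = (85 − 48 + 13.8)/(3/2) = 33.8667.
E[P] = 85 − (1/2)·(q₁ + E[q₂]) = 40.9333; Firm 1's expected profit = (E[P] − 24)·q₁ = (40.9333 − 24)·33.8667 = 573.476.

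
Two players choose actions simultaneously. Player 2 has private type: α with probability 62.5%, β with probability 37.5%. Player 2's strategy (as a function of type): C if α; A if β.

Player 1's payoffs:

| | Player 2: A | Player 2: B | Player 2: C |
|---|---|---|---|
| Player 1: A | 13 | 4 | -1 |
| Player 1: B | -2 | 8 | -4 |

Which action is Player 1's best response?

A

Compute Player 1's expected payoff for each action, taking the expectation over Player 2's type.
E[A] = 0.625·(-1) + 0.375·(13) = 4.25
E[B] = 0.625·(-4) + 0.375·(-2) = -3.25
Best response: A (4.25 is the largest).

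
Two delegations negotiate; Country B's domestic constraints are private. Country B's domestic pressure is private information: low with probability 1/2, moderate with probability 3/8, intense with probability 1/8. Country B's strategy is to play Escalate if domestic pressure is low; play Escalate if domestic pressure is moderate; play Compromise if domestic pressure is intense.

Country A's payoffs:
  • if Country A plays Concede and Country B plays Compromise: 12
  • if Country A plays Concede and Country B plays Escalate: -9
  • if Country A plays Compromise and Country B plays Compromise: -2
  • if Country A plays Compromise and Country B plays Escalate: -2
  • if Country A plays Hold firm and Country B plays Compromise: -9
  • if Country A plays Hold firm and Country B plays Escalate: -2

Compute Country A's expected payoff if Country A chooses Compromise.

Take the expectation over Country B's domestic pressure, weighting each type's action by its prior probability.
E[Compromise] = 1/2·(-2) + 3/8·(-2) + 1/8·(-2) = (-1) + (-3/4) + (-1/4) = -2

-2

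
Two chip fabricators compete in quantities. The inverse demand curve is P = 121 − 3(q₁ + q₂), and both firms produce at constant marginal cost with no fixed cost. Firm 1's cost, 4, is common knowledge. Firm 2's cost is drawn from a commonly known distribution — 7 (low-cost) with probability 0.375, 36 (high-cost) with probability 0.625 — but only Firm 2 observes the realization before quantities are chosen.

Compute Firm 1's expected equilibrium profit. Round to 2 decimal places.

Firm 2 with cost c maximizes (121 − 3(q₁+q₂) − c)·q₂, giving q₂(c) = (121 − c − 3q₁)/6.
E[c₂] = 0.375·7 + 0.625·36 = 25.125
Firm 1's FOC against E[q₂] yields q₁ = (121 − 2·4 + E[c₂])/9 = (121 − 8 + 25.125)/9 = 15.3472.
E[P] = 121 − 3·(q₁ + E[q₂]) = 50.0417; Firm 1's expected profit = (E[P] − 4)·q₁ = (50.0417 − 4)·15.3472 = 706.612.

706.61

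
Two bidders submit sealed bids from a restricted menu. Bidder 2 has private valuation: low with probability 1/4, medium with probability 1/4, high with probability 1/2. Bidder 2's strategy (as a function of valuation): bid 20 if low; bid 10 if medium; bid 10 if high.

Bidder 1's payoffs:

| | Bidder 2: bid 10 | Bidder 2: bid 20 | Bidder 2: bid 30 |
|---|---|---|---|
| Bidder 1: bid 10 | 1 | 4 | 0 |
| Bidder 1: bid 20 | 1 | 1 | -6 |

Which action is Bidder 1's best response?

E[bid 10] = 1/4·(4) + 1/4·(1) + 1/2·(1) = 7/4
E[bid 20] = 1/4·(1) + 1/4·(1) + 1/2·(1) = 1
Best response: bid 10 (7/4 is the largest).

bid 10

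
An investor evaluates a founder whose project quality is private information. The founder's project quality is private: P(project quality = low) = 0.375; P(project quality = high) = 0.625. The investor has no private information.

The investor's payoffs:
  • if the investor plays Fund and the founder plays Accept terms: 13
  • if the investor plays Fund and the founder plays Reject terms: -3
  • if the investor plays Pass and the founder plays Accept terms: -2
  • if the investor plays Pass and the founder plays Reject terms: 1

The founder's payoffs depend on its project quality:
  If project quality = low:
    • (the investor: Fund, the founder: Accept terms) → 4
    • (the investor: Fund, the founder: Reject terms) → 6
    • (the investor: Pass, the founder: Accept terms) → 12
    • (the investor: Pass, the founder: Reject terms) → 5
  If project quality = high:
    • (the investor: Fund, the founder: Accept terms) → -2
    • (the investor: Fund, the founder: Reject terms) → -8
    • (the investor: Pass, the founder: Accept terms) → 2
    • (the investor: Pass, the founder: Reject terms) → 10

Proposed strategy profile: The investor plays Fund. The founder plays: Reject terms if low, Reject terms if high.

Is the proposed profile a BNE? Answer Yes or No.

The investor plays Fund: E[Fund] = 0.375·(-3) + 0.625·(-3) = -3; E[Pass] = 1. Not best-responding. ✗
The founder (project quality low), facing Fund: Accept terms gives 4, Reject terms gives 6. Proposed Reject terms is best. ✓
The founder (project quality high), facing Fund: Accept terms gives -2, Reject terms gives -8. Proposed Reject terms is not best — profitable deviation exists. ✗

No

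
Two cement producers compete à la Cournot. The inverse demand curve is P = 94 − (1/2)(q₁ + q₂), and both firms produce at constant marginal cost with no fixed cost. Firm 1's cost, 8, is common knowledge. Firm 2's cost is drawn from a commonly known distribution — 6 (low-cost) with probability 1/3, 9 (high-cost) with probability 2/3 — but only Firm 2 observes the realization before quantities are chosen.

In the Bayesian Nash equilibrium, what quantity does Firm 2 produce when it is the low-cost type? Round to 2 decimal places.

Type-c best response for Firm 2: q₂(c) = (94 − c) − q₁/2.
Firm 1 maximizes expected profit; its first-order condition is 94 − q₁ − (1/2)E[q₂] − 8 = 0.
Substituting E[q₂] and solving: E[c₂] = 8, so q₁ = (94 − 2·8 + 8)/(3/2) = 57.3333.
q₂(low-cost) = (94 − 6 − (1/2)·57.3333) = 59.3333.

59.33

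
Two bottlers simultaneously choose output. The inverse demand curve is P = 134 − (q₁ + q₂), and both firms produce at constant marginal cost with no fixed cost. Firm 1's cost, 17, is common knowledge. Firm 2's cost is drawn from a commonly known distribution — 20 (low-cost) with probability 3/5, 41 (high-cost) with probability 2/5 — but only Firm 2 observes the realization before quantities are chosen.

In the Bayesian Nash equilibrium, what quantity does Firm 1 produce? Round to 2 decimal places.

42.80

Each type of Firm 2 best-responds to q₁; Firm 1 best-responds to the expected q₂ over Firm 2's types.
Firm 2 with cost c maximizes (134 − (q₁+q₂) − c)·q₂, giving q₂(c) = (134 − c − q₁)/2.
E[c₂] = 3/5·20 + 2/5·41 = 28.4
Firm 1's FOC against E[q₂] yields q₁ = (134 − 2·17 + E[c₂])/3 = (134 − 34 + 28.4)/3 = 42.8.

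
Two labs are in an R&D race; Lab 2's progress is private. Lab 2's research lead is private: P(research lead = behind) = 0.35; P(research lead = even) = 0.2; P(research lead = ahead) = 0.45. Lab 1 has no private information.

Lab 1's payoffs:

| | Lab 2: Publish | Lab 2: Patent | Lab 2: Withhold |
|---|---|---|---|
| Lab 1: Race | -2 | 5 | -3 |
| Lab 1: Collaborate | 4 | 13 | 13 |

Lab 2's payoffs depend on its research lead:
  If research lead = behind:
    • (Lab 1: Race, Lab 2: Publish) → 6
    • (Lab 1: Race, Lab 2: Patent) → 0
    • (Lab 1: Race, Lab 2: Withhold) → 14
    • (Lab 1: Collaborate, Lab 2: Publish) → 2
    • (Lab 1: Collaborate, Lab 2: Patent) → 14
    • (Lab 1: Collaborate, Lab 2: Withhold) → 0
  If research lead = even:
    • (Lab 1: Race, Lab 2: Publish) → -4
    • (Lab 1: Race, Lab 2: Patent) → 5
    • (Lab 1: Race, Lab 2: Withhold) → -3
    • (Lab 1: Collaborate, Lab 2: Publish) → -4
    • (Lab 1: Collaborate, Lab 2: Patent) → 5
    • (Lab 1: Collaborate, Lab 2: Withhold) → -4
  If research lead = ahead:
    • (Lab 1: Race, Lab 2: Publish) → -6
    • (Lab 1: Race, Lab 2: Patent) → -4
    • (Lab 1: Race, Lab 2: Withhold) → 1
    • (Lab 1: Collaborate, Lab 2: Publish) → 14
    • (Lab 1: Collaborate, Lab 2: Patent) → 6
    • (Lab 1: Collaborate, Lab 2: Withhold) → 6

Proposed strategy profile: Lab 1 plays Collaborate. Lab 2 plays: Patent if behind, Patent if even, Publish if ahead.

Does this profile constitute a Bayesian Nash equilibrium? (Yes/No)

Yes

Lab 1 plays Collaborate: E[Collaborate] = 0.35·(13) + 0.2·(13) + 0.45·(4) = 8.95; E[Race] = 1.85. Best-responding. ✓
Lab 2 (research lead behind), facing Collaborate: Publish gives 2, Patent gives 14, Withhold gives 0. Proposed Patent is best. ✓
Lab 2 (research lead even), facing Collaborate: Publish gives -4, Patent gives 5, Withhold gives -4. Proposed Patent is best. ✓
Lab 2 (research lead ahead), facing Collaborate: Publish gives 14, Patent gives 6, Withhold gives 6. Proposed Publish is best. ✓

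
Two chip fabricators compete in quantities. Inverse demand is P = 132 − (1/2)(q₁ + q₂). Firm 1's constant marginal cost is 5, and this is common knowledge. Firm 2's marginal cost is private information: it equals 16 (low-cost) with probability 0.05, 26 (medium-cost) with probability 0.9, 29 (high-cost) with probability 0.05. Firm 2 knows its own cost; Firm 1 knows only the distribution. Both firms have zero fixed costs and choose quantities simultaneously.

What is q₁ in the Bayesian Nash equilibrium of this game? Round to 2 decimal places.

Type-c best response for Firm 2: q₂(c) = (132 − c) − q₁/2.
Firm 1 maximizes expected profit; its first-order condition is 132 − q₁ − (1/2)E[q₂] − 5 = 0.
Substituting E[q₂] and solving: E[c₂] = 25.65, so q₁ = (132 − 2·5 + 25.65)/(3/2) = 98.4333.

98.43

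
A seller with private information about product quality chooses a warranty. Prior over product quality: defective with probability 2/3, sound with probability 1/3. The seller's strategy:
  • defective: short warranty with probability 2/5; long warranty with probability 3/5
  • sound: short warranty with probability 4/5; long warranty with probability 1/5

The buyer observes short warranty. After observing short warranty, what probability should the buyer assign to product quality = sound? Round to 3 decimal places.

Apply Bayes' rule using the sender's strategy as the likelihood.
P(short warranty) = (2/3)·(2/5) + (1/3)·(4/5) = 8/15
P(sound | short warranty) = ((1/3)·(4/5)) / (8/15) = (4/15) / (8/15) = 1/2

0.500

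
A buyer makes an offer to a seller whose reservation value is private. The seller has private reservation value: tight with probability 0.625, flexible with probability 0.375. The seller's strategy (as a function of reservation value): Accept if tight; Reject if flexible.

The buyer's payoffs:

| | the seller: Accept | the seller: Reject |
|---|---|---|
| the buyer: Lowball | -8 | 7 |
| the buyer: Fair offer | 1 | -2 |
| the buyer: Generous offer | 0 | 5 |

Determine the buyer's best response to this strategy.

Generous offer

Compute the buyer's expected payoff for each action, taking the expectation over the seller's type.
E[Lowball] = 0.625·(-8) + 0.375·(7) = -2.375
E[Fair offer] = 0.625·(1) + 0.375·(-2) = -0.125
E[Generous offer] = 0.625·(0) + 0.375·(5) = 1.875
Best response: Generous offer (1.875 is the largest).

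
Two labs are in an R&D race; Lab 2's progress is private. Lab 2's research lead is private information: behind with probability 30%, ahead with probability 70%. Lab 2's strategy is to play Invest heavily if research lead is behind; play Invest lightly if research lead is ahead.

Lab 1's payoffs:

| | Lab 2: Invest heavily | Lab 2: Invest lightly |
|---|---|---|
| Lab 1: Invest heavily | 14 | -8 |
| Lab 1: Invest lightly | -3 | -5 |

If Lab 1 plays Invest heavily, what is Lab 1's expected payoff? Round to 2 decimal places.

E[Invest heavily] = 0.3·14 + 0.7·(-8) = 4.2 + (-5.6) = -1.4

-1.40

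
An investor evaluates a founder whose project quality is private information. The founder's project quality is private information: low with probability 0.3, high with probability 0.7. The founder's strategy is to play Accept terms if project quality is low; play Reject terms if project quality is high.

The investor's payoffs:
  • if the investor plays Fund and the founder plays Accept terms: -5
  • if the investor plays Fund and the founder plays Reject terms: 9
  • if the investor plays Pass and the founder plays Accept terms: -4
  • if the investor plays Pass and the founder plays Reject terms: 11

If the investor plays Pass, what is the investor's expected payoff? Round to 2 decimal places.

E[Pass] = 0.3·(-4) + 0.7·11 = (-1.2) + 7.7 = 6.5

6.50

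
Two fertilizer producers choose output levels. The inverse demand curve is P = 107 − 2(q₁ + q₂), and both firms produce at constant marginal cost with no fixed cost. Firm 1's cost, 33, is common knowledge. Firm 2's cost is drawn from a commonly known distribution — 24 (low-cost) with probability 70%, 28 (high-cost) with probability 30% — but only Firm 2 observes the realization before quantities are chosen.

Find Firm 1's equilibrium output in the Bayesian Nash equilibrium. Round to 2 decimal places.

Firm 2 with cost c maximizes (107 − 2(q₁+q₂) − c)·q₂, giving q₂(c) = (107 − c − 2q₁)/4.
E[c₂] = 0.7·24 + 0.3·28 = 25.2
Firm 1's FOC against E[q₂] yields q₁ = (107 − 2·33 + E[c₂])/6 = (107 − 66 + 25.2)/6 = 11.0333.

11.03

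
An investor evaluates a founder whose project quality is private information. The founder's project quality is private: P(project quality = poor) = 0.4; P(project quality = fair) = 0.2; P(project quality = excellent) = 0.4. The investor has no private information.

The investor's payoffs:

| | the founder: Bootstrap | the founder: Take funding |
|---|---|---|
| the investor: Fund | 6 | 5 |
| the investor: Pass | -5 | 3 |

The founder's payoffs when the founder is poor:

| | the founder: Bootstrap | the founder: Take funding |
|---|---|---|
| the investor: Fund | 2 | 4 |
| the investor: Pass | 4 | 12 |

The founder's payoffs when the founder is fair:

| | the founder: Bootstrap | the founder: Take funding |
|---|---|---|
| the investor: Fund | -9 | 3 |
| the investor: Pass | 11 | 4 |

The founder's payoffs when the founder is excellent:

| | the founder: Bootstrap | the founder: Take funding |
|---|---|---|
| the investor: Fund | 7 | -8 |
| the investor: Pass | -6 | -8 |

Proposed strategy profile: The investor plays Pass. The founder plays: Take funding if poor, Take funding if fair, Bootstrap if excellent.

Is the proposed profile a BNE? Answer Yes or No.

A profile is a BNE iff every type of every player is best-responding given beliefs about the other side.
The investor plays Pass: E[Pass] = 0.4·(3) + 0.2·(3) + 0.4·(-5) = -0.2; E[Fund] = 5.4. Not best-responding. ✗
The founder (project quality poor), facing Pass: Bootstrap gives 4, Take funding gives 12. Proposed Take funding is best. ✓
The founder (project quality fair), facing Pass: Bootstrap gives 11, Take funding gives 4. Proposed Take funding is not best — profitable deviation exists. ✗
The founder (project quality excellent), facing Pass: Bootstrap gives -6, Take funding gives -8. Proposed Bootstrap is best. ✓

No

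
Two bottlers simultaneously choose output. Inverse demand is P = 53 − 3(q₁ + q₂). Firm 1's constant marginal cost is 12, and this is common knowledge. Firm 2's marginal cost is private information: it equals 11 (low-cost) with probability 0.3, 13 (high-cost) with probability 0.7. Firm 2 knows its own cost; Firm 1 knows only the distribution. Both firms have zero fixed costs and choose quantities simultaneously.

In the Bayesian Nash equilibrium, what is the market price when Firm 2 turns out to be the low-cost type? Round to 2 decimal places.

Firm 2 with cost c maximizes (53 − 3(q₁+q₂) − c)·q₂, giving q₂(c) = (53 − c − 3q₁)/6.
E[c₂] = 0.3·11 + 0.7·13 = 12.4
Firm 1's FOC against E[q₂] yields q₁ = (53 − 2·12 + E[c₂])/9 = (53 − 24 + 12.4)/9 = 4.6.
q₂(low-cost) = 4.7, so P = 53 − 3·(4.6 + 4.7) = 25.1.

25.10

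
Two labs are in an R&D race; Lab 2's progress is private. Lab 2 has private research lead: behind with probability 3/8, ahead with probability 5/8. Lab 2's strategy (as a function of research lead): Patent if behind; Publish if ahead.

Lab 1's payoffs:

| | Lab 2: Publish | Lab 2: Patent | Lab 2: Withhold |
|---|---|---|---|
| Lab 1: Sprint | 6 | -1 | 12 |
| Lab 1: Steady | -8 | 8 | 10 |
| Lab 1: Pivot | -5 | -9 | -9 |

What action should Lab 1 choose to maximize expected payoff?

Compute Lab 1's expected payoff for each action, taking the expectation over Lab 2's type.
E[Sprint] = 3/8·(-1) + 5/8·(6) = 27/8
E[Steady] = 3/8·(8) + 5/8·(-8) = -2
E[Pivot] = 3/8·(-9) + 5/8·(-5) = -13/2
Best response: Sprint (27/8 is the largest).

Sprint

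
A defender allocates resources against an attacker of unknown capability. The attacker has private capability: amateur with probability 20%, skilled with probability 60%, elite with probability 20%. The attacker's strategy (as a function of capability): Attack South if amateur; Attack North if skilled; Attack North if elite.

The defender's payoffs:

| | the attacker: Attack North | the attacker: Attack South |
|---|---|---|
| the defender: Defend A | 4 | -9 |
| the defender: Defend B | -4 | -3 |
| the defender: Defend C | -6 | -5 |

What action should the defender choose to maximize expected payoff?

E[Defend A] = 0.2·(-9) + 0.6·(4) + 0.2·(4) = 1.4
E[Defend B] = 0.2·(-3) + 0.6·(-4) + 0.2·(-4) = -3.8
E[Defend C] = 0.2·(-5) + 0.6·(-6) + 0.2·(-6) = -5.8
Best response: Defend A (1.4 is the largest).

Defend A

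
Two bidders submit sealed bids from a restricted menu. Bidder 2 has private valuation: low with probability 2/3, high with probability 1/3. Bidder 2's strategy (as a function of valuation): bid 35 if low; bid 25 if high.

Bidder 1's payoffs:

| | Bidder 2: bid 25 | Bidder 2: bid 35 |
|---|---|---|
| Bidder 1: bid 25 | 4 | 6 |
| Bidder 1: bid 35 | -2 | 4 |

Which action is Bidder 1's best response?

E[bid 25] = 2/3·(6) + 1/3·(4) = 16/3
E[bid 35] = 2/3·(4) + 1/3·(-2) = 2
Best response: bid 25 (16/3 is the largest).

bid 25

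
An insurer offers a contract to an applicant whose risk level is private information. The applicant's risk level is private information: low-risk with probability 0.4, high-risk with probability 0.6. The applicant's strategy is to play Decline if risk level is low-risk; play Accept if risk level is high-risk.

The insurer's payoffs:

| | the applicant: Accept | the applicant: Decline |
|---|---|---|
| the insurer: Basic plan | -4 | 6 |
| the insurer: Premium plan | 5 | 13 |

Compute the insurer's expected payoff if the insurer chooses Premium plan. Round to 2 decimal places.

8.20

E[Premium plan] = 0.4·13 + 0.6·5 = 5.2 + 3 = 8.2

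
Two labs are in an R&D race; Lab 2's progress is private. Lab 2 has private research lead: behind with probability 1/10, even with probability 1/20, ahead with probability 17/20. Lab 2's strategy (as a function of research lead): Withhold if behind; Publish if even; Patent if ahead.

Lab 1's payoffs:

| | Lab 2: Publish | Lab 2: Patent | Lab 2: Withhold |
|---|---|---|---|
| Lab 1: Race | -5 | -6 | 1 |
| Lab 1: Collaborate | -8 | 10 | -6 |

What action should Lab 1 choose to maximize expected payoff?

E[Race] = 1/10·(1) + 1/20·(-5) + 17/20·(-6) = -21/4
E[Collaborate] = 1/10·(-6) + 1/20·(-8) + 17/20·(10) = 15/2
Best response: Collaborate (15/2 is the largest).

Collaborate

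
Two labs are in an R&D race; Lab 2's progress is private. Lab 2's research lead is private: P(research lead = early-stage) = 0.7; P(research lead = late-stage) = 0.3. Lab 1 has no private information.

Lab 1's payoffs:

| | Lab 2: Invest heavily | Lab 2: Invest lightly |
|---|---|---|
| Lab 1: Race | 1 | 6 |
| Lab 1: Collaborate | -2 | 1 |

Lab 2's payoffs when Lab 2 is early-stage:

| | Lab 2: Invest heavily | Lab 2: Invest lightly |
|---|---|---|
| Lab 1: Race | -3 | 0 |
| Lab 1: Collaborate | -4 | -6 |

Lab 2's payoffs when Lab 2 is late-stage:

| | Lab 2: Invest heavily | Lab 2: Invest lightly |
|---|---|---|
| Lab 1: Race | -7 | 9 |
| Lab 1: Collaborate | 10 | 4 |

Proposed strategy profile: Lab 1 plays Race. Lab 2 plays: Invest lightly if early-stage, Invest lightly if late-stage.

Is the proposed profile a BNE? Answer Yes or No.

Yes

A profile is a BNE iff every type of every player is best-responding given beliefs about the other side.
Lab 1 plays Race: E[Race] = 0.7·(6) + 0.3·(6) = 6; E[Collaborate] = 1. Best-responding. ✓
Lab 2 (research lead early-stage), facing Race: Invest heavily gives -3, Invest lightly gives 0. Proposed Invest lightly is best. ✓
Lab 2 (research lead late-stage), facing Race: Invest heavily gives -7, Invest lightly gives 9. Proposed Invest lightly is best. ✓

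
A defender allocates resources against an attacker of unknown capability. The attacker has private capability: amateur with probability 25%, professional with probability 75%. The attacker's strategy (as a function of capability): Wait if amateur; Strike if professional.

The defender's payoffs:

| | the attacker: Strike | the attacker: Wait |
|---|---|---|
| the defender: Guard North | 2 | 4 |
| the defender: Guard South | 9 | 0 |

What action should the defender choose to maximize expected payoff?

Guard South

E[Guard North] = 0.25·(4) + 0.75·(2) = 2.5
E[Guard South] = 0.25·(0) + 0.75·(9) = 6.75
Best response: Guard South (6.75 is the largest).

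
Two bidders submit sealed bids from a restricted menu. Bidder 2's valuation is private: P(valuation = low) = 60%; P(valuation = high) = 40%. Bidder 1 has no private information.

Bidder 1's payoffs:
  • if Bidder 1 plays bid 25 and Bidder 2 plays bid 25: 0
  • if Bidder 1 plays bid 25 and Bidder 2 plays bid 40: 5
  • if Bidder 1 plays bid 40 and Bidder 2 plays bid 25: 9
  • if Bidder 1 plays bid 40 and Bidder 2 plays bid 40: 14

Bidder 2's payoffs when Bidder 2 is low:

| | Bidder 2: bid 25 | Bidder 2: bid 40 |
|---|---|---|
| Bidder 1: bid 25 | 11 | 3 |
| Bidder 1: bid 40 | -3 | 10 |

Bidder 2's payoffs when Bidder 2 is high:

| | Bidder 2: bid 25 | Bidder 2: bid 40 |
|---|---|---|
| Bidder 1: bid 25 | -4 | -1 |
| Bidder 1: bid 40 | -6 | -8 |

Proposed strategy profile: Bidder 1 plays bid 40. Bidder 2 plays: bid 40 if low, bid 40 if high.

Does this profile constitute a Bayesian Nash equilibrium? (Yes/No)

No

Bidder 1 plays bid 40: E[bid 40] = 0.6·(14) + 0.4·(14) = 14; E[bid 25] = 5. Best-responding. ✓
Bidder 2 (valuation low), facing bid 40: bid 25 gives -3, bid 40 gives 10. Proposed bid 40 is best. ✓
Bidder 2 (valuation high), facing bid 40: bid 25 gives -6, bid 40 gives -8. Proposed bid 40 is not best — profitable deviation exists. ✗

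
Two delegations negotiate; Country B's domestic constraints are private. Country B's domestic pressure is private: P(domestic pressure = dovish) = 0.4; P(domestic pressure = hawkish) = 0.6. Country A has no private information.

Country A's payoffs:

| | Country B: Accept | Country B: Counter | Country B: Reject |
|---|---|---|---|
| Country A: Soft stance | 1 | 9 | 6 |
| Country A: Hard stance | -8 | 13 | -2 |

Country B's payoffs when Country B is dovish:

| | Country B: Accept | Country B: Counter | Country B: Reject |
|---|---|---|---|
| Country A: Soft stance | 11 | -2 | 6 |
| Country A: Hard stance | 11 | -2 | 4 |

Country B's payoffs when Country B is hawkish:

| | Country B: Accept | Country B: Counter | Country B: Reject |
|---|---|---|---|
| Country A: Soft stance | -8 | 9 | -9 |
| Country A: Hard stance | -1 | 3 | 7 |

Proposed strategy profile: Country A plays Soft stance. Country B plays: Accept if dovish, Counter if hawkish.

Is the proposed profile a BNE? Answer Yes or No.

Yes

Country A plays Soft stance: E[Soft stance] = 0.4·(1) + 0.6·(9) = 5.8; E[Hard stance] = 4.6. Best-responding. ✓
Country B (domestic pressure dovish), facing Soft stance: Accept gives 11, Counter gives -2, Reject gives 6. Proposed Accept is best. ✓
Country B (domestic pressure hawkish), facing Soft stance: Accept gives -8, Counter gives 9, Reject gives -9. Proposed Counter is best. ✓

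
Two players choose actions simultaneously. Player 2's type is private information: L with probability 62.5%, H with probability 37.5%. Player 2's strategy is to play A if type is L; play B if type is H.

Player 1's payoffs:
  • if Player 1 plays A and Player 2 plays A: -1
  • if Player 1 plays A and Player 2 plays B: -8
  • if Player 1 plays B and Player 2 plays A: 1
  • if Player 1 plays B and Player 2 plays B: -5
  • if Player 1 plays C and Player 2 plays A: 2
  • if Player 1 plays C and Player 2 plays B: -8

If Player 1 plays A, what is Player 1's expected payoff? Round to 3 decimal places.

-3.625

E[A] = 0.625·(-1) + 0.375·(-8) = (-0.625) + (-3) = -3.625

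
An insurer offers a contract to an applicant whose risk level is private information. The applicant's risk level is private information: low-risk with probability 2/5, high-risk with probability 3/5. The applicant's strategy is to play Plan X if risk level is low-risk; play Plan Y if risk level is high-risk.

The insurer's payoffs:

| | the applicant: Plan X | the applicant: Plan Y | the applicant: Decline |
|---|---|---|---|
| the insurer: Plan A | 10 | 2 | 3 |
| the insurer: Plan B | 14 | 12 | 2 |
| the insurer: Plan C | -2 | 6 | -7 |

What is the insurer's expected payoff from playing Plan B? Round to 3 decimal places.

12.800

E[Plan B] = 2/5·14 + 3/5·12 = 28/5 + 36/5 = 64/5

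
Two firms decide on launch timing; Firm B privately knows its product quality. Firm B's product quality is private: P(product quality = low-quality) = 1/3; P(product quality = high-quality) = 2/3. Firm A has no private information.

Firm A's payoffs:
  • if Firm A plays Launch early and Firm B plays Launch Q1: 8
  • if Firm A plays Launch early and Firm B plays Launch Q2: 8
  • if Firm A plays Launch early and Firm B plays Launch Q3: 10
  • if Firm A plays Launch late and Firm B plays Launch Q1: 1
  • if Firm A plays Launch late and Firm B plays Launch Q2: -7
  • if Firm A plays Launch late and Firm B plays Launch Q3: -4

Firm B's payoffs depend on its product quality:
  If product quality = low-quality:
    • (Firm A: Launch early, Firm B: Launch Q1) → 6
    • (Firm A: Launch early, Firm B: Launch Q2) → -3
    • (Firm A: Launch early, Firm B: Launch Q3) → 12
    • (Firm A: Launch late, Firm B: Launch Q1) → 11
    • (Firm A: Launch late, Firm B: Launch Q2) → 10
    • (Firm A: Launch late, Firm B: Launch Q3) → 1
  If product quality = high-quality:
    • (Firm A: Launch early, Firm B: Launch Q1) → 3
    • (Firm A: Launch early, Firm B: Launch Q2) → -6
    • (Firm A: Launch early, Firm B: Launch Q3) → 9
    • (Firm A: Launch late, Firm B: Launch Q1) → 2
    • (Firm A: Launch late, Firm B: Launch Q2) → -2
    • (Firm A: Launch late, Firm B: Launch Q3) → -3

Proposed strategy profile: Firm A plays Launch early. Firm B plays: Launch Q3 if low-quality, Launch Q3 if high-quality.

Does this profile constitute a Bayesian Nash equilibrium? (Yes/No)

Yes

Firm A plays Launch early: E[Launch early] = 1/3·(10) + 2/3·(10) = 10; E[Launch late] = -4. Best-responding. ✓
Firm B (product quality low-quality), facing Launch early: Launch Q1 gives 6, Launch Q2 gives -3, Launch Q3 gives 12. Proposed Launch Q3 is best. ✓
Firm B (product quality high-quality), facing Launch early: Launch Q1 gives 3, Launch Q2 gives -6, Launch Q3 gives 9. Proposed Launch Q3 is best. ✓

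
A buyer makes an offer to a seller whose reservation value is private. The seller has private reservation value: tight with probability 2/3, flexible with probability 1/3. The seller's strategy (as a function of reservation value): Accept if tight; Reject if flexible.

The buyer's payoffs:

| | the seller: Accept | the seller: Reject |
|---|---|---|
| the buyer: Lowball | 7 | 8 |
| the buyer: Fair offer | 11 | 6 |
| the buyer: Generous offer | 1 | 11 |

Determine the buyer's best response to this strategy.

E[Lowball] = 2/3·(7) + 1/3·(8) = 22/3
E[Fair offer] = 2/3·(11) + 1/3·(6) = 28/3
E[Generous offer] = 2/3·(1) + 1/3·(11) = 13/3
Best response: Fair offer (28/3 is the largest).

Fair offer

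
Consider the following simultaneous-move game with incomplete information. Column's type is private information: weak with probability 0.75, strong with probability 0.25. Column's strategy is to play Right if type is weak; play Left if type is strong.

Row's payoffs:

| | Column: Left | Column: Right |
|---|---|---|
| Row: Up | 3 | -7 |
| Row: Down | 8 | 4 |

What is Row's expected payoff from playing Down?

Take the expectation over Column's type, weighting each type's action by its prior probability.
E[Down] = 0.75·4 + 0.25·8 = 3 + 2 = 5

5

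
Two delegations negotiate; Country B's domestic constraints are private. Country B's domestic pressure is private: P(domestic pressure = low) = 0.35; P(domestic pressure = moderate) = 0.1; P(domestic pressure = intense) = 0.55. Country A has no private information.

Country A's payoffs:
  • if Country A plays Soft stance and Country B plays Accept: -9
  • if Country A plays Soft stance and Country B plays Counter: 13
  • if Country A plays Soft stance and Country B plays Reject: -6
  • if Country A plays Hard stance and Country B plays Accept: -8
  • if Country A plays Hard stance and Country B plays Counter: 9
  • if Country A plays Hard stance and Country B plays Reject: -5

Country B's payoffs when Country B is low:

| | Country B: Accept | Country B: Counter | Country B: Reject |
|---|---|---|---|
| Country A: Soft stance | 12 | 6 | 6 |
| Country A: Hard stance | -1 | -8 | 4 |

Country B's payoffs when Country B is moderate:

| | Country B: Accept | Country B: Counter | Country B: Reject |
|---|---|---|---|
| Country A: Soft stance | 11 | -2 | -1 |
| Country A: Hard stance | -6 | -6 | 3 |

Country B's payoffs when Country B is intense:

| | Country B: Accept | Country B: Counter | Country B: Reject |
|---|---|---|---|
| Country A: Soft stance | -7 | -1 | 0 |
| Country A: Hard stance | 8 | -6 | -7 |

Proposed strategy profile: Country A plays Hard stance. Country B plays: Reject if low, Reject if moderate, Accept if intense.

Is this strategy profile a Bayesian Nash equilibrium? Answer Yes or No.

A profile is a BNE iff every type of every player is best-responding given beliefs about the other side.
Country A plays Hard stance: E[Hard stance] = 0.35·(-5) + 0.1·(-5) + 0.55·(-8) = -6.65; E[Soft stance] = -7.65. Best-responding. ✓
Country B (domestic pressure low), facing Hard stance: Accept gives -1, Counter gives -8, Reject gives 4. Proposed Reject is best. ✓
Country B (domestic pressure moderate), facing Hard stance: Accept gives -6, Counter gives -6, Reject gives 3. Proposed Reject is best. ✓
Country B (domestic pressure intense), facing Hard stance: Accept gives 8, Counter gives -6, Reject gives -7. Proposed Accept is best. ✓

Yes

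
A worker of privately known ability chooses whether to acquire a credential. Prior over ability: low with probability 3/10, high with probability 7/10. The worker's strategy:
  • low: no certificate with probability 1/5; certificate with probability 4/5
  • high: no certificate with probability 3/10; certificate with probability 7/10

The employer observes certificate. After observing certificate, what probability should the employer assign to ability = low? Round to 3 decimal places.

0.329

P(certificate) = (3/10)·(4/5) + (7/10)·(7/10) = 73/100
P(low | certificate) = ((3/10)·(4/5)) / (73/100) = (6/25) / (73/100) = 24/73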